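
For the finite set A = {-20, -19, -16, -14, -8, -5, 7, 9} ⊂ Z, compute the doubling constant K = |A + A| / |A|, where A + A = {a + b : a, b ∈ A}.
K = |A + A| / |A| = 31/8

Enumerate A + A = {a + b : a, b ∈ A}. With |A| = 8, there are |A|^2 = 64 ordered sum pairs; collecting distinct values, A + A = {-40, -39, -38, -36, -35, -34, -33, -32, -30, -28, -27, -25, -24, -22, -21, -19, -16, -13, -12, -11, -10, -9, -7, -5, -1, 1, 2, 4, 14, 16, 18}, so |A + A| = 31. Thus K = 31/8. For comparison, the minimum possible |A + A| over all 8-element sets is 2·8 − 1 = 15 (so min K = 15/8), attained only by arithmetic progressions.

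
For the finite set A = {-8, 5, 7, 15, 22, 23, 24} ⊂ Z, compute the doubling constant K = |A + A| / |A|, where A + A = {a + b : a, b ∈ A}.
K = |A + A| / |A| = 24/7

Enumerate A + A = {a + b : a, b ∈ A}. With |A| = 7, there are |A|^2 = 49 ordered sum pairs; collecting distinct values, A + A = {-16, -3, -1, 7, 10, 12, 14, 15, 16, 20, 22, 27, 28, 29, 30, 31, 37, 38, 39, 44, 45, 46, 47, 48}, so |A + A| = 24. Thus K = 24/7. For comparison, the minimum possible |A + A| over all 7-element sets is 2·7 − 1 = 13 (so min K = 13/7), attained only by arithmetic progressions.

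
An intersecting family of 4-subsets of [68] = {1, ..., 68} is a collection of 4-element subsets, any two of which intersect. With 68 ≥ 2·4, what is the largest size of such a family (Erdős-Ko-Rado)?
max |F| = C(67, 3) = 47905

Erdős-Ko-Rado (1961): when n ≥ 2k, max |F| = C(n−1, k−1). The bound is attained by the star {A : i ∈ A} for any fixed i ∈ [n]. Here C(68−1, 4−1) = C(67, 3) = 47905.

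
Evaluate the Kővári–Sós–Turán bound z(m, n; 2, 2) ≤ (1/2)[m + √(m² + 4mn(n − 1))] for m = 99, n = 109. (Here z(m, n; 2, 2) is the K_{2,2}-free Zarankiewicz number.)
z(99, 109; 2, 2) ≤ (1/2)[99 + √(99² + 4·99·109·108)] = (1/2)[99 + √4671513] = 1130.1842

Kővári–Sós–Turán: let r_1, ..., r_99 be the row sums and z = Σ r_i the total number of 1s. Each pair of columns can share at most one row with both entries 1 (else a 2×2 all-ones block appears), so Σ_i C(r_i, 2) ≤ C(109, 2) = 5886. By convexity Σ_i C(r_i, 2) ≥ 99·C(z/99, 2) = z(z − 99)/(2·99), giving z² − 99z − 99·109·108 ≤ 0 and hence z ≤ (1/2)[99 + √(9801 + 4·1165428)] = (1/2)[99 + √4671513] ≈ (1/2)(99 + 2161.3683) = 1130.1842.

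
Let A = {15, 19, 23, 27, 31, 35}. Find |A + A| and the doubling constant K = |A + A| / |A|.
K = |A + A| / |A| = 11/6

Enumerate A + A = {a + b : a, b ∈ A}. With |A| = 6, there are |A|^2 = 36 ordered sum pairs; collecting distinct values, A + A = {30, 34, 38, 42, 46, 50, 54, 58, 62, 66, 70}, so |A + A| = 11. Thus K = 11/6. Here |A + A| = 2|A| − 1 = 11, the minimum possible — so K = 11/6 is minimal, which holds iff A is an arithmetic progression.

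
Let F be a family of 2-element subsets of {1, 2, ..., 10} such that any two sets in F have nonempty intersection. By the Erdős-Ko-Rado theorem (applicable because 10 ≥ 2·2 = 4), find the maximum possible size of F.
max |F| = C(9, 1) = 9

Erdős-Ko-Rado (1961): when n ≥ 2k, max |F| = C(n−1, k−1). The bound is attained by the star {A : i ∈ A} for any fixed i ∈ [n]. Here C(10−1, 2−1) = C(9, 1) = 9.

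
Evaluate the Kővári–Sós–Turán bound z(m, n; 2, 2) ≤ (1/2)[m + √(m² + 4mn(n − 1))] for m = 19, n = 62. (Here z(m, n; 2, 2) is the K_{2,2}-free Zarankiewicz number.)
z(19, 62; 2, 2) ≤ (1/2)[19 + √(19² + 4·19·62·61)] = (1/2)[19 + √287793] = 277.7317

Kővári–Sós–Turán: let r_1, ..., r_19 be the row sums and z = Σ r_i the total number of 1s. Each pair of columns can share at most one row with both entries 1 (else a 2×2 all-ones block appears), so Σ_i C(r_i, 2) ≤ C(62, 2) = 1891. By convexity Σ_i C(r_i, 2) ≥ 19·C(z/19, 2) = z(z − 19)/(2·19), giving z² − 19z − 19·62·61 ≤ 0 and hence z ≤ (1/2)[19 + √(361 + 4·71858)] = (1/2)[19 + √287793] ≈ (1/2)(19 + 536.4634) = 277.7317.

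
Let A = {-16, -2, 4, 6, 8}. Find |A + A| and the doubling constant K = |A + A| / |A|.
K = |A + A| / |A| = 14/5

Enumerate A + A = {a + b : a, b ∈ A}. With |A| = 5, there are |A|^2 = 25 ordered sum pairs; collecting distinct values, A + A = {-32, -18, -12, -10, -8, -4, 2, 4, 6, 8, 10, 12, 14, 16}, so |A + A| = 14. Thus K = 14/5. For comparison, the minimum possible |A + A| over all 5-element sets is 2·5 − 1 = 9 (so min K = 9/5), attained only by arithmetic progressions.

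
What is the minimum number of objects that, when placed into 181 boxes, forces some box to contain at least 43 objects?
n = (43 − 1)·181 + 1 = 7603

By the generalised pigeonhole principle, to guarantee some box contains ≥ r objects we need more than (r − 1) · k objects total. Threshold: n = (r − 1) · k + 1. With r = 43 and k = 181: n = 42 · 181 + 1 = 7602 + 1 = 7603. For n = 7602 = 42 · 181, we can put exactly 42 objects in every box, avoiding 43 in any single one — so 7603 is tight.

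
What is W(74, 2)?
W(74, 2) = 74 + 1 = 75

A 2-term AP is any pair of integers, so a monochromatic 2-AP exists iff some colour is used at least twice. With 74 colours, the colouring i ↦ i on {1, ..., 74} uses each colour once, avoiding any monochromatic pair, so W(74, 2) > 74. For {1, ..., 75}, pigeonhole forces two integers of the same colour, which form a monochromatic 2-AP. Hence W(74, 2) = 75.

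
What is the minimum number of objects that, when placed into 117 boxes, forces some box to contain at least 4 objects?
n = (4 − 1)·117 + 1 = 352

By the generalised pigeonhole principle, to guarantee some box contains ≥ r objects we need more than (r − 1) · k objects total. Threshold: n = (r − 1) · k + 1. With r = 4 and k = 117: n = 3 · 117 + 1 = 351 + 1 = 352. For n = 351 = 3 · 117, we can put exactly 3 objects in every box, avoiding 4 in any single one — so 352 is tight.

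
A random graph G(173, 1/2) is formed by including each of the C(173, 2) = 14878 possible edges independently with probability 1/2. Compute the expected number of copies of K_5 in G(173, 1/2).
E[# K_5] = C(173, 5) · (1/2)^C(5, 2) = 1218218079 / 2^10 ≈ 1189666.092773

For each 5-subset S of vertices (there are C(173, 5) = 1218218079 such S), let X_S = 1 if S induces a K_5 (all C(5, 2) = 10 edges present). Then P(X_S = 1) = (1/2)^10 = 1/1024. By linearity of expectation, E[# K_5] = C(173, 5) · (1/2)^10 = 1218218079 / 1024 ≈ 1189666.092773.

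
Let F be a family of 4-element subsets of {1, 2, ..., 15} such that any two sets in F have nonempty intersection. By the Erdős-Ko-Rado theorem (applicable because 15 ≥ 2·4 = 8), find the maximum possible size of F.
max |F| = C(14, 3) = 364

Erdős-Ko-Rado (1961): when n ≥ 2k, max |F| = C(n−1, k−1). The bound is attained by the star {A : i ∈ A} for any fixed i ∈ [n]. Here C(15−1, 4−1) = C(14, 3) = 364.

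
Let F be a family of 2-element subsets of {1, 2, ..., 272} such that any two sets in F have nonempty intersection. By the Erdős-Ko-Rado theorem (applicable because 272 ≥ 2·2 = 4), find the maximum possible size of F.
max |F| = C(271, 1) = 271

The Erdős-Ko-Rado theorem states: for n ≥ 2k, an intersecting family of k-subsets of an n-element set has size at most C(n − 1, k − 1), with equality for 'star' families {A ⊆ [n] : |A| = k, i ∈ A} (fix an element i). For n = 272, k = 2: C(271, 1) = 271.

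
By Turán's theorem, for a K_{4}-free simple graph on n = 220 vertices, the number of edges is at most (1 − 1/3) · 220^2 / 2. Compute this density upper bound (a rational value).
Turán density bound = (2/3) · 220^2/2 = 48400/3 ≈ 16133.3333

Turán's theorem: ex(n, K_{r+1}) is achieved by the complete r-partite Turán graph T(n, r) with parts as balanced as possible, and is at most (1 − 1/r) · n^2/2. For r = 3, n = 220: the density bound is (2/3) · 48400/2 = 48400/3 ≈ 16133.3333. The integer-valued extremum is e(T(220, 3)) = 16133, which is strictly less than the density bound 48400/3 since 3 ∤ 220 (the parts of T(220, 3) cannot all be equal).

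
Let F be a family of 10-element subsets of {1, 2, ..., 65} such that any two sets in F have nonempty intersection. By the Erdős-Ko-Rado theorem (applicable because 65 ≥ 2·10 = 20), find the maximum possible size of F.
max |F| = C(64, 9) = 27540584512

The Erdős-Ko-Rado theorem states: for n ≥ 2k, an intersecting family of k-subsets of an n-element set has size at most C(n − 1, k − 1), with equality for 'star' families {A ⊆ [n] : |A| = k, i ∈ A} (fix an element i). For n = 65, k = 10: C(64, 9) = 27540584512.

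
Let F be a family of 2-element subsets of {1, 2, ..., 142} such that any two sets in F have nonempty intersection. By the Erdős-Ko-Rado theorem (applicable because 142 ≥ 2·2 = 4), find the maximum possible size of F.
max |F| = C(141, 1) = 141

Erdős-Ko-Rado (1961): when n ≥ 2k, max |F| = C(n−1, k−1). The bound is attained by the star {A : i ∈ A} for any fixed i ∈ [n]. Here C(142−1, 2−1) = C(141, 1) = 141.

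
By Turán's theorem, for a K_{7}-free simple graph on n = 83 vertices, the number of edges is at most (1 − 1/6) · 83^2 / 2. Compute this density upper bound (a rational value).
Turán density bound = (5/6) · 83^2/2 = 34445/12 ≈ 2870.4167

Turán's theorem: ex(n, K_{r+1}) is achieved by the complete r-partite Turán graph T(n, r) with parts as balanced as possible, and is at most (1 − 1/r) · n^2/2. For r = 6, n = 83: the density bound is (5/6) · 6889/2 = 34445/12 ≈ 2870.4167. The integer-valued extremum is e(T(83, 6)) = 2870, which is strictly less than the density bound 34445/12 since 6 ∤ 83 (the parts of T(83, 6) cannot all be equal).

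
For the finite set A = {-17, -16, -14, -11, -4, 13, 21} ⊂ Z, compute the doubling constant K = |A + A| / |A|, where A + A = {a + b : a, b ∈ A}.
K = |A + A| / |A| = 27/7

Enumerate A + A = {a + b : a, b ∈ A}. With |A| = 7, there are |A|^2 = 49 ordered sum pairs; collecting distinct values, A + A = {-34, -33, -32, -31, -30, -28, -27, -25, -22, -21, -20, -18, -15, -8, -4, -3, -1, 2, 4, 5, 7, 9, 10, 17, 26, 34, 42}, so |A + A| = 27. Thus K = 27/7. For comparison, the minimum possible |A + A| over all 7-element sets is 2·7 − 1 = 13 (so min K = 13/7), attained only by arithmetic progressions.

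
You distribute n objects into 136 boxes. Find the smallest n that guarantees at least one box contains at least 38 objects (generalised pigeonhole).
n = (38 − 1)·136 + 1 = 5033

By the generalised pigeonhole principle, to guarantee some box contains ≥ r objects we need more than (r − 1) · k objects total. Threshold: n = (r − 1) · k + 1. With r = 38 and k = 136: n = 37 · 136 + 1 = 5032 + 1 = 5033. For n = 5032 = 37 · 136, we can put exactly 37 objects in every box, avoiding 38 in any single one — so 5033 is tight.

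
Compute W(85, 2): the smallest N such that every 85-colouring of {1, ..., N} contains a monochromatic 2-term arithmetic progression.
W(85, 2) = 85 + 1 = 86

A 2-term AP is any pair of integers, so a monochromatic 2-AP exists iff some colour is used at least twice. With 85 colours, the colouring i ↦ i on {1, ..., 85} uses each colour once, avoiding any monochromatic pair, so W(85, 2) > 85. For {1, ..., 86}, pigeonhole forces two integers of the same colour, which form a monochromatic 2-AP. Hence W(85, 2) = 86.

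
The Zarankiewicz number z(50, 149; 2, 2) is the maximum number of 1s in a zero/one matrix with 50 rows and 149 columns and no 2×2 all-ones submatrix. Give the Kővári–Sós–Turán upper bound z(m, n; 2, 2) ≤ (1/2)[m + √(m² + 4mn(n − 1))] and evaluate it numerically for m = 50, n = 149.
z(50, 149; 2, 2) ≤ (1/2)[50 + √(50² + 4·50·149·148)] = (1/2)[50 + √4412900] = 1075.3452

Kővári–Sós–Turán: let r_1, ..., r_50 be the row sums and z = Σ r_i the total number of 1s. Each pair of columns can share at most one row with both entries 1 (else a 2×2 all-ones block appears), so Σ_i C(r_i, 2) ≤ C(149, 2) = 11026. By convexity Σ_i C(r_i, 2) ≥ 50·C(z/50, 2) = z(z − 50)/(2·50), giving z² − 50z − 50·149·148 ≤ 0 and hence z ≤ (1/2)[50 + √(2500 + 4·1102600)] = (1/2)[50 + √4412900] ≈ (1/2)(50 + 2100.6904) = 1075.3452.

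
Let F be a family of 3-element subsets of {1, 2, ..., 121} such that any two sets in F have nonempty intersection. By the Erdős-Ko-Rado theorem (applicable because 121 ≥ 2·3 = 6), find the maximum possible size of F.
max |F| = C(120, 2) = 7140

Erdős-Ko-Rado (1961): when n ≥ 2k, max |F| = C(n−1, k−1). The bound is attained by the star {A : i ∈ A} for any fixed i ∈ [n]. Here C(121−1, 3−1) = C(120, 2) = 7140.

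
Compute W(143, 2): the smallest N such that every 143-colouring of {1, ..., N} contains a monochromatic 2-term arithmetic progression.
W(143, 2) = 143 + 1 = 144

A 2-term AP is any pair of integers, so a monochromatic 2-AP exists iff some colour is used at least twice. With 143 colours, the colouring i ↦ i on {1, ..., 143} uses each colour once, avoiding any monochromatic pair, so W(143, 2) > 143. For {1, ..., 144}, pigeonhole forces two integers of the same colour, which form a monochromatic 2-AP. Hence W(143, 2) = 144.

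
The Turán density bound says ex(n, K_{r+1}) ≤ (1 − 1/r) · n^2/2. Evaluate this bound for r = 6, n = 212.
Turán density bound = (5/6) · 212^2/2 = 56180/3 ≈ 18726.6667

Turán's theorem: ex(n, K_{r+1}) is achieved by the complete r-partite Turán graph T(n, r) with parts as balanced as possible, and is at most (1 − 1/r) · n^2/2. For r = 6, n = 212: the density bound is (5/6) · 44944/2 = 56180/3 ≈ 18726.6667. The integer-valued extremum is e(T(212, 6)) = 18726, which is strictly less than the density bound 56180/3 since 6 ∤ 212 (the parts of T(212, 6) cannot all be equal).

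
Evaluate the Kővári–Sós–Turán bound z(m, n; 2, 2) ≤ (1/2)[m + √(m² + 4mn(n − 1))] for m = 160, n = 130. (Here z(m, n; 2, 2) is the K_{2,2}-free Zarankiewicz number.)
z(160, 130; 2, 2) ≤ (1/2)[160 + √(160² + 4·160·130·129)] = (1/2)[160 + √10758400] = 1720

Kővári–Sós–Turán: let r_1, ..., r_160 be the row sums and z = Σ r_i the total number of 1s. Each pair of columns can share at most one row with both entries 1 (else a 2×2 all-ones block appears), so Σ_i C(r_i, 2) ≤ C(130, 2) = 8385. By convexity Σ_i C(r_i, 2) ≥ 160·C(z/160, 2) = z(z − 160)/(2·160), giving z² − 160z − 160·130·129 ≤ 0 and hence z ≤ (1/2)[160 + √(25600 + 4·2683200)] = (1/2)[160 + √10758400] ≈ (1/2)(160 + 3280) = 1720.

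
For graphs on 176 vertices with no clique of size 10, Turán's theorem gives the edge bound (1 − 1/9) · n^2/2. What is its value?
Turán density bound = (8/9) · 176^2/2 = 123904/9 ≈ 13767.1111

Turán's theorem: ex(n, K_{r+1}) is achieved by the complete r-partite Turán graph T(n, r) with parts as balanced as possible, and is at most (1 − 1/r) · n^2/2. For r = 9, n = 176: the density bound is (8/9) · 30976/2 = 123904/9 ≈ 13767.1111. The integer-valued extremum is e(T(176, 9)) = 13766, which is strictly less than the density bound 123904/9 since 9 ∤ 176 (the parts of T(176, 9) cannot all be equal).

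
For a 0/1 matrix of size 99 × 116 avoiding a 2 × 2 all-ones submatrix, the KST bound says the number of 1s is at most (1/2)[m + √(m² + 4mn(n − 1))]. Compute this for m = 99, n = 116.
z(99, 116; 2, 2) ≤ (1/2)[99 + √(99² + 4·99·116·115)] = (1/2)[99 + √5292441] = 1199.7653

Kővári–Sós–Turán: let r_1, ..., r_99 be the row sums and z = Σ r_i the total number of 1s. Each pair of columns can share at most one row with both entries 1 (else a 2×2 all-ones block appears), so Σ_i C(r_i, 2) ≤ C(116, 2) = 6670. By convexity Σ_i C(r_i, 2) ≥ 99·C(z/99, 2) = z(z − 99)/(2·99), giving z² − 99z − 99·116·115 ≤ 0 and hence z ≤ (1/2)[99 + √(9801 + 4·1320660)] = (1/2)[99 + √5292441] ≈ (1/2)(99 + 2300.5306) = 1199.7653.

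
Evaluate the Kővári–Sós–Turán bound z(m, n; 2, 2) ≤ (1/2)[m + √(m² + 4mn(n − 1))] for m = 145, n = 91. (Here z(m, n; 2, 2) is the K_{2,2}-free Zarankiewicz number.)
z(145, 91; 2, 2) ≤ (1/2)[145 + √(145² + 4·145·91·90)] = (1/2)[145 + √4771225] = 1164.6567

Kővári–Sós–Turán: let r_1, ..., r_145 be the row sums and z = Σ r_i the total number of 1s. Each pair of columns can share at most one row with both entries 1 (else a 2×2 all-ones block appears), so Σ_i C(r_i, 2) ≤ C(91, 2) = 4095. By convexity Σ_i C(r_i, 2) ≥ 145·C(z/145, 2) = z(z − 145)/(2·145), giving z² − 145z − 145·91·90 ≤ 0 and hence z ≤ (1/2)[145 + √(21025 + 4·1187550)] = (1/2)[145 + √4771225] ≈ (1/2)(145 + 2184.3134) = 1164.6567.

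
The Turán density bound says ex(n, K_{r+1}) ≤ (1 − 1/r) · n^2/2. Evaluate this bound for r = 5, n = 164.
Turán density bound = (4/5) · 164^2/2 = 53792/5 ≈ 10758.4

Turán's theorem: ex(n, K_{r+1}) is achieved by the complete r-partite Turán graph T(n, r) with parts as balanced as possible, and is at most (1 − 1/r) · n^2/2. For r = 5, n = 164: the density bound is (4/5) · 26896/2 = 53792/5 ≈ 10758.4. The integer-valued extremum is e(T(164, 5)) = 10758, which is strictly less than the density bound 53792/5 since 5 ∤ 164 (the parts of T(164, 5) cannot all be equal).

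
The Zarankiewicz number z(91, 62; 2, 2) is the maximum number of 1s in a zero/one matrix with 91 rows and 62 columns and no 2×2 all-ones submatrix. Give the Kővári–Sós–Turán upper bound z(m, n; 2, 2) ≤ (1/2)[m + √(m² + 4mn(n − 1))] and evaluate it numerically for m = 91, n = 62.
z(91, 62; 2, 2) ≤ (1/2)[91 + √(91² + 4·91·62·61)] = (1/2)[91 + √1384929] = 633.915

Kővári–Sós–Turán: let r_1, ..., r_91 be the row sums and z = Σ r_i the total number of 1s. Each pair of columns can share at most one row with both entries 1 (else a 2×2 all-ones block appears), so Σ_i C(r_i, 2) ≤ C(62, 2) = 1891. By convexity Σ_i C(r_i, 2) ≥ 91·C(z/91, 2) = z(z − 91)/(2·91), giving z² − 91z − 91·62·61 ≤ 0 and hence z ≤ (1/2)[91 + √(8281 + 4·344162)] = (1/2)[91 + √1384929] ≈ (1/2)(91 + 1176.8301) = 633.915.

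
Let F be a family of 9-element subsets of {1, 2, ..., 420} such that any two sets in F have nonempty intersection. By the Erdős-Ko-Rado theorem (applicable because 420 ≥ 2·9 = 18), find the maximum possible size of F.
max |F| = C(419, 8) = 22029004539737052

Erdős-Ko-Rado (1961): when n ≥ 2k, max |F| = C(n−1, k−1). The bound is attained by the star {A : i ∈ A} for any fixed i ∈ [n]. Here C(420−1, 9−1) = C(419, 8) = 22029004539737052.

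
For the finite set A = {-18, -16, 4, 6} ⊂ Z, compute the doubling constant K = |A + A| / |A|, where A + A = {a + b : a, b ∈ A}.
K = |A + A| / |A| = 9/4

Enumerate A + A = {a + b : a, b ∈ A}. With |A| = 4, there are |A|^2 = 16 ordered sum pairs; collecting distinct values, A + A = {-36, -34, -32, -14, -12, -10, 8, 10, 12}, so |A + A| = 9. Thus K = 9/4. For comparison, the minimum possible |A + A| over all 4-element sets is 2·4 − 1 = 7 (so min K = 7/4), attained only by arithmetic progressions.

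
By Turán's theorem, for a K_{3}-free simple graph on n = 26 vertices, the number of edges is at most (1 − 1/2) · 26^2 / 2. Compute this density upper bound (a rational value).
Turán density bound = (1/2) · 26^2/2 = 169

Turán's theorem: ex(n, K_{r+1}) is achieved by the complete r-partite Turán graph T(n, r) with parts as balanced as possible, and is at most (1 − 1/r) · n^2/2. For r = 2, n = 26: the density bound is (1/2) · 676/2 = 169. Since 2 ∣ 26, the Turán graph T(26, 2) has parts of equal size 13, and its edge count e(T(26, 2)) = 169 attains the density bound exactly.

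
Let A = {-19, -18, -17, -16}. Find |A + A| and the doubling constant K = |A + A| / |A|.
K = |A + A| / |A| = 7/4

Enumerate A + A = {a + b : a, b ∈ A}. With |A| = 4, there are |A|^2 = 16 ordered sum pairs; collecting distinct values, A + A = {-38, -37, -36, -35, -34, -33, -32}, so |A + A| = 7. Thus K = 7/4. Here |A + A| = 2|A| − 1 = 7, the minimum possible — so K = 7/4 is minimal, which holds iff A is an arithmetic progression.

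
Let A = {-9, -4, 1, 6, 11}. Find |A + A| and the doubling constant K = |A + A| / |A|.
K = |A + A| / |A| = 9/5

Enumerate A + A = {a + b : a, b ∈ A}. With |A| = 5, there are |A|^2 = 25 ordered sum pairs; collecting distinct values, A + A = {-18, -13, -8, -3, 2, 7, 12, 17, 22}, so |A + A| = 9. Thus K = 9/5. Here |A + A| = 2|A| − 1 = 9, the minimum possible — so K = 9/5 is minimal, which holds iff A is an arithmetic progression.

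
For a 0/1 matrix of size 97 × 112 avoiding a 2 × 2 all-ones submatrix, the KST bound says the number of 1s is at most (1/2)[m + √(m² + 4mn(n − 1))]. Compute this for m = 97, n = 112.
z(97, 112; 2, 2) ≤ (1/2)[97 + √(97² + 4·97·112·111)] = (1/2)[97 + √4833025] = 1147.7071

Kővári–Sós–Turán: let r_1, ..., r_97 be the row sums and z = Σ r_i the total number of 1s. Each pair of columns can share at most one row with both entries 1 (else a 2×2 all-ones block appears), so Σ_i C(r_i, 2) ≤ C(112, 2) = 6216. By convexity Σ_i C(r_i, 2) ≥ 97·C(z/97, 2) = z(z − 97)/(2·97), giving z² − 97z − 97·112·111 ≤ 0 and hence z ≤ (1/2)[97 + √(9409 + 4·1205904)] = (1/2)[97 + √4833025] ≈ (1/2)(97 + 2198.4142) = 1147.7071.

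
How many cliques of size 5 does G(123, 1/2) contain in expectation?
E[# K_5] = C(123, 5) · (1/2)^C(5, 2) = 216071394 / 2^10 = 108035697/512 ≈ 211007.220703

For each 5-subset S of vertices (there are C(123, 5) = 216071394 such S), let X_S = 1 if S induces a K_5 (all C(5, 2) = 10 edges present). Then P(X_S = 1) = (1/2)^10 = 1/1024. By linearity of expectation, E[# K_5] = C(123, 5) · (1/2)^10 = 216071394 / 1024 = 108035697/512 ≈ 211007.220703.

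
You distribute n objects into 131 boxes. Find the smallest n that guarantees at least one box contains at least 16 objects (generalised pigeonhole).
n = (16 − 1)·131 + 1 = 1966

By the generalised pigeonhole principle, to guarantee some box contains ≥ r objects we need more than (r − 1) · k objects total. Threshold: n = (r − 1) · k + 1. With r = 16 and k = 131: n = 15 · 131 + 1 = 1965 + 1 = 1966. For n = 1965 = 15 · 131, we can put exactly 15 objects in every box, avoiding 16 in any single one — so 1966 is tight.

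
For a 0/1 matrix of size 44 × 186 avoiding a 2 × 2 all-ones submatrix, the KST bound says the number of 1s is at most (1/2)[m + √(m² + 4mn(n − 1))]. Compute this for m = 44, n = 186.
z(44, 186; 2, 2) ≤ (1/2)[44 + √(44² + 4·44·186·185)] = (1/2)[44 + √6058096] = 1252.66

Kővári–Sós–Turán: let r_1, ..., r_44 be the row sums and z = Σ r_i the total number of 1s. Each pair of columns can share at most one row with both entries 1 (else a 2×2 all-ones block appears), so Σ_i C(r_i, 2) ≤ C(186, 2) = 17205. By convexity Σ_i C(r_i, 2) ≥ 44·C(z/44, 2) = z(z − 44)/(2·44), giving z² − 44z − 44·186·185 ≤ 0 and hence z ≤ (1/2)[44 + √(1936 + 4·1514040)] = (1/2)[44 + √6058096] ≈ (1/2)(44 + 2461.32) = 1252.66.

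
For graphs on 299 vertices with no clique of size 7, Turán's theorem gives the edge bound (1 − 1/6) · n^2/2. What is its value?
Turán density bound = (5/6) · 299^2/2 = 447005/12 ≈ 37250.4167

Turán's theorem: ex(n, K_{r+1}) is achieved by the complete r-partite Turán graph T(n, r) with parts as balanced as possible, and is at most (1 − 1/r) · n^2/2. For r = 6, n = 299: the density bound is (5/6) · 89401/2 = 447005/12 ≈ 37250.4167. The integer-valued extremum is e(T(299, 6)) = 37250, which is strictly less than the density bound 447005/12 since 6 ∤ 299 (the parts of T(299, 6) cannot all be equal).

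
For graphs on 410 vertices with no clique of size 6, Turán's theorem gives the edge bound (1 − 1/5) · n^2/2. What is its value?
Turán density bound = (4/5) · 410^2/2 = 67240

Turán's theorem: ex(n, K_{r+1}) is achieved by the complete r-partite Turán graph T(n, r) with parts as balanced as possible, and is at most (1 − 1/r) · n^2/2. For r = 5, n = 410: the density bound is (4/5) · 168100/2 = 67240. Since 5 ∣ 410, the Turán graph T(410, 5) has parts of equal size 82, and its edge count e(T(410, 5)) = 67240 attains the density bound exactly.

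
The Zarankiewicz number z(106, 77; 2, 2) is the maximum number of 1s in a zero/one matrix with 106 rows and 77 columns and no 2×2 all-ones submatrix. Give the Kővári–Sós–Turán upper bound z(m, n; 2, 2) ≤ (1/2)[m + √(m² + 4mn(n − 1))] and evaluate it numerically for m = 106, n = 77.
z(106, 77; 2, 2) ≤ (1/2)[106 + √(106² + 4·106·77·76)] = (1/2)[106 + √2492484] = 842.3801

Kővári–Sós–Turán: let r_1, ..., r_106 be the row sums and z = Σ r_i the total number of 1s. Each pair of columns can share at most one row with both entries 1 (else a 2×2 all-ones block appears), so Σ_i C(r_i, 2) ≤ C(77, 2) = 2926. By convexity Σ_i C(r_i, 2) ≥ 106·C(z/106, 2) = z(z − 106)/(2·106), giving z² − 106z − 106·77·76 ≤ 0 and hence z ≤ (1/2)[106 + √(11236 + 4·620312)] = (1/2)[106 + √2492484] ≈ (1/2)(106 + 1578.7603) = 842.3801.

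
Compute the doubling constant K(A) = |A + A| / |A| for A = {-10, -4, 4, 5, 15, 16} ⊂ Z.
K = |A + A| / |A| = 20/6 = 10/3

Enumerate A + A = {a + b : a, b ∈ A}. With |A| = 6, there are |A|^2 = 36 ordered sum pairs; collecting distinct values, A + A = {-20, -14, -8, -6, -5, 0, 1, 5, 6, 8, 9, 10, 11, 12, 19, 20, 21, 30, 31, 32}, so |A + A| = 20. Thus K = 20/6 = 10/3. For comparison, the minimum possible |A + A| over all 6-element sets is 2·6 − 1 = 11 (so min K = 11/6), attained only by arithmetic progressions.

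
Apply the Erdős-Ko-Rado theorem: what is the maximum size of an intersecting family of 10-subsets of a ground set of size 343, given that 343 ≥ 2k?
max |F| = C(342, 9) = 158625578809472060

The Erdős-Ko-Rado theorem states: for n ≥ 2k, an intersecting family of k-subsets of an n-element set has size at most C(n − 1, k − 1), with equality for 'star' families {A ⊆ [n] : |A| = k, i ∈ A} (fix an element i). For n = 343, k = 10: C(342, 9) = 158625578809472060.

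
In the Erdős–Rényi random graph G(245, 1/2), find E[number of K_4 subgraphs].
E[# K_4] = C(245, 4) · (1/2)^C(4, 2) = 146475945 / 2^6 = 2288686.640625

For each 4-subset S of vertices (there are C(245, 4) = 146475945 such S), let X_S = 1 if S induces a K_4 (all C(4, 2) = 6 edges present). Then P(X_S = 1) = (1/2)^6 = 1/64. By linearity of expectation, E[# K_4] = C(245, 4) · (1/2)^6 = 146475945 / 64 = 2288686.640625.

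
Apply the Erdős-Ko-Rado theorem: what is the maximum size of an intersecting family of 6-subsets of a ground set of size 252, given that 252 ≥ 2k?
max |F| = C(251, 5) = 7975914050

The Erdős-Ko-Rado theorem states: for n ≥ 2k, an intersecting family of k-subsets of an n-element set has size at most C(n − 1, k − 1), with equality for 'star' families {A ⊆ [n] : |A| = k, i ∈ A} (fix an element i). For n = 252, k = 6: C(251, 5) = 7975914050.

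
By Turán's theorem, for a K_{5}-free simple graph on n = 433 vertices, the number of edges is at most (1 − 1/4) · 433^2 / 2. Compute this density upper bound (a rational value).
Turán density bound = (3/4) · 433^2/2 = 562467/8 ≈ 70308.375

Turán's theorem: ex(n, K_{r+1}) is achieved by the complete r-partite Turán graph T(n, r) with parts as balanced as possible, and is at most (1 − 1/r) · n^2/2. For r = 4, n = 433: the density bound is (3/4) · 187489/2 = 562467/8 ≈ 70308.375. The integer-valued extremum is e(T(433, 4)) = 70308, which is strictly less than the density bound 562467/8 since 4 ∤ 433 (the parts of T(433, 4) cannot all be equal).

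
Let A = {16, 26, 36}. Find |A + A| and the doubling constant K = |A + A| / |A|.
K = |A + A| / |A| = 5/3

Enumerate A + A = {a + b : a, b ∈ A}. With |A| = 3, there are |A|^2 = 9 ordered sum pairs; collecting distinct values, A + A = {32, 42, 52, 62, 72}, so |A + A| = 5. Thus K = 5/3. Here |A + A| = 2|A| − 1 = 5, the minimum possible — so K = 5/3 is minimal, which holds iff A is an arithmetic progression.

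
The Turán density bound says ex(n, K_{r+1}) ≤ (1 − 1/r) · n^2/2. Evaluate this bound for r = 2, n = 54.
Turán density bound = (1/2) · 54^2/2 = 729

Turán's theorem: ex(n, K_{r+1}) is achieved by the complete r-partite Turán graph T(n, r) with parts as balanced as possible, and is at most (1 − 1/r) · n^2/2. For r = 2, n = 54: the density bound is (1/2) · 2916/2 = 729. Since 2 ∣ 54, the Turán graph T(54, 2) has parts of equal size 27, and its edge count e(T(54, 2)) = 729 attains the density bound exactly.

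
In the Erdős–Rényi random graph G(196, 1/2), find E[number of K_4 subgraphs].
E[# K_4] = C(196, 4) · (1/2)^C(4, 2) = 59626385 / 2^6 = 931662.265625

For each 4-subset S of vertices (there are C(196, 4) = 59626385 such S), let X_S = 1 if S induces a K_4 (all C(4, 2) = 6 edges present). Then P(X_S = 1) = (1/2)^6 = 1/64. By linearity of expectation, E[# K_4] = C(196, 4) · (1/2)^6 = 59626385 / 64 = 931662.265625.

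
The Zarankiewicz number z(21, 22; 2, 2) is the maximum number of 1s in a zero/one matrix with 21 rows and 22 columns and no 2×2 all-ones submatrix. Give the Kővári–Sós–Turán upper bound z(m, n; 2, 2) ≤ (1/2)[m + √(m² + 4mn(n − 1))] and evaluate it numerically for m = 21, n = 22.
z(21, 22; 2, 2) ≤ (1/2)[21 + √(21² + 4·21·22·21)] = (1/2)[21 + √39249] = 109.5568

Kővári–Sós–Turán: let r_1, ..., r_21 be the row sums and z = Σ r_i the total number of 1s. Each pair of columns can share at most one row with both entries 1 (else a 2×2 all-ones block appears), so Σ_i C(r_i, 2) ≤ C(22, 2) = 231. By convexity Σ_i C(r_i, 2) ≥ 21·C(z/21, 2) = z(z − 21)/(2·21), giving z² − 21z − 21·22·21 ≤ 0 and hence z ≤ (1/2)[21 + √(441 + 4·9702)] = (1/2)[21 + √39249] ≈ (1/2)(21 + 198.1136) = 109.5568.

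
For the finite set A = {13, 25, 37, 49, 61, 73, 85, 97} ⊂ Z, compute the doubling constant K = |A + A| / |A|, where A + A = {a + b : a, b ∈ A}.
K = |A + A| / |A| = 15/8

Enumerate A + A = {a + b : a, b ∈ A}. With |A| = 8, there are |A|^2 = 64 ordered sum pairs; collecting distinct values, A + A = {26, 38, 50, 62, 74, 86, 98, 110, 122, 134, 146, 158, 170, 182, 194}, so |A + A| = 15. Thus K = 15/8. Here |A + A| = 2|A| − 1 = 15, the minimum possible — so K = 15/8 is minimal, which holds iff A is an arithmetic progression.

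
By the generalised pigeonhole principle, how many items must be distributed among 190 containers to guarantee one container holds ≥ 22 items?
n = (22 − 1)·190 + 1 = 3991

By the generalised pigeonhole principle, to guarantee some box contains ≥ r objects we need more than (r − 1) · k objects total. Threshold: n = (r − 1) · k + 1. With r = 22 and k = 190: n = 21 · 190 + 1 = 3990 + 1 = 3991. For n = 3990 = 21 · 190, we can put exactly 21 objects in every box, avoiding 22 in any single one — so 3991 is tight.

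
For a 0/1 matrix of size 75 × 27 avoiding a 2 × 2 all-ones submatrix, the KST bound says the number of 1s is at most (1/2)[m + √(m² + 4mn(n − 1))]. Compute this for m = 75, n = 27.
z(75, 27; 2, 2) ≤ (1/2)[75 + √(75² + 4·75·27·26)] = (1/2)[75 + √216225] = 270

Kővári–Sós–Turán: let r_1, ..., r_75 be the row sums and z = Σ r_i the total number of 1s. Each pair of columns can share at most one row with both entries 1 (else a 2×2 all-ones block appears), so Σ_i C(r_i, 2) ≤ C(27, 2) = 351. By convexity Σ_i C(r_i, 2) ≥ 75·C(z/75, 2) = z(z − 75)/(2·75), giving z² − 75z − 75·27·26 ≤ 0 and hence z ≤ (1/2)[75 + √(5625 + 4·52650)] = (1/2)[75 + √216225] ≈ (1/2)(75 + 465) = 270.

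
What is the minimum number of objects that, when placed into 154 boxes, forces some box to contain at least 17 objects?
n = (17 − 1)·154 + 1 = 2465

By the generalised pigeonhole principle, to guarantee some box contains ≥ r objects we need more than (r − 1) · k objects total. Threshold: n = (r − 1) · k + 1. With r = 17 and k = 154: n = 16 · 154 + 1 = 2464 + 1 = 2465. For n = 2464 = 16 · 154, we can put exactly 16 objects in every box, avoiding 17 in any single one — so 2465 is tight.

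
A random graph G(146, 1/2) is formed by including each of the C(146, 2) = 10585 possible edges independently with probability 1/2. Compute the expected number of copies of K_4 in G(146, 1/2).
E[# K_4] = C(146, 4) · (1/2)^C(4, 2) = 18163860 / 2^6 = 4540965/16 = 283810.3125

For each 4-subset S of vertices (there are C(146, 4) = 18163860 such S), let X_S = 1 if S induces a K_4 (all C(4, 2) = 6 edges present). Then P(X_S = 1) = (1/2)^6 = 1/64. By linearity of expectation, E[# K_4] = C(146, 4) · (1/2)^6 = 18163860 / 64 = 4540965/16 = 283810.3125.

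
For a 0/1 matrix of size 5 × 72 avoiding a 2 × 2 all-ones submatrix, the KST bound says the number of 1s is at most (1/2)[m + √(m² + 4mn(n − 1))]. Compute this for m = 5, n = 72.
z(5, 72; 2, 2) ≤ (1/2)[5 + √(5² + 4·5·72·71)] = (1/2)[5 + √102265] = 162.3945

Kővári–Sós–Turán: let r_1, ..., r_5 be the row sums and z = Σ r_i the total number of 1s. Each pair of columns can share at most one row with both entries 1 (else a 2×2 all-ones block appears), so Σ_i C(r_i, 2) ≤ C(72, 2) = 2556. By convexity Σ_i C(r_i, 2) ≥ 5·C(z/5, 2) = z(z − 5)/(2·5), giving z² − 5z − 5·72·71 ≤ 0 and hence z ≤ (1/2)[5 + √(25 + 4·25560)] = (1/2)[5 + √102265] ≈ (1/2)(5 + 319.789) = 162.3945.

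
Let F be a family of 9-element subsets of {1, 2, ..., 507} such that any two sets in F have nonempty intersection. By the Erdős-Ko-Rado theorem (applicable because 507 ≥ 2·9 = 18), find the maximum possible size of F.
max |F| = C(506, 8) = 100816562638386375

The Erdős-Ko-Rado theorem states: for n ≥ 2k, an intersecting family of k-subsets of an n-element set has size at most C(n − 1, k − 1), with equality for 'star' families {A ⊆ [n] : |A| = k, i ∈ A} (fix an element i). For n = 507, k = 9: C(506, 8) = 100816562638386375.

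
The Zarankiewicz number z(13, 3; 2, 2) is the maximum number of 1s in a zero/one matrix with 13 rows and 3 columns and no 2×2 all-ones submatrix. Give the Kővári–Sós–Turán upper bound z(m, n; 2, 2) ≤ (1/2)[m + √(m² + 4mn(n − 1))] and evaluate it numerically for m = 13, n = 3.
z(13, 3; 2, 2) ≤ (1/2)[13 + √(13² + 4·13·3·2)] = (1/2)[13 + √481] = 17.4659

Kővári–Sós–Turán: let r_1, ..., r_13 be the row sums and z = Σ r_i the total number of 1s. Each pair of columns can share at most one row with both entries 1 (else a 2×2 all-ones block appears), so Σ_i C(r_i, 2) ≤ C(3, 2) = 3. By convexity Σ_i C(r_i, 2) ≥ 13·C(z/13, 2) = z(z − 13)/(2·13), giving z² − 13z − 13·3·2 ≤ 0 and hence z ≤ (1/2)[13 + √(169 + 4·78)] = (1/2)[13 + √481] ≈ (1/2)(13 + 21.9317) = 17.4659.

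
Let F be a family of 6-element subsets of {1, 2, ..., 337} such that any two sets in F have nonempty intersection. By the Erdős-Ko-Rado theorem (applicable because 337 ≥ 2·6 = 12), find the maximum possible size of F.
max |F| = C(336, 5) = 34636310352

Erdős-Ko-Rado (1961): when n ≥ 2k, max |F| = C(n−1, k−1). The bound is attained by the star {A : i ∈ A} for any fixed i ∈ [n]. Here C(337−1, 6−1) = C(336, 5) = 34636310352.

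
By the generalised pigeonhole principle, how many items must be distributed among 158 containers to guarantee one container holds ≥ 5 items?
n = (5 − 1)·158 + 1 = 633

By the generalised pigeonhole principle, to guarantee some box contains ≥ r objects we need more than (r − 1) · k objects total. Threshold: n = (r − 1) · k + 1. With r = 5 and k = 158: n = 4 · 158 + 1 = 632 + 1 = 633. For n = 632 = 4 · 158, we can put exactly 4 objects in every box, avoiding 5 in any single one — so 633 is tight.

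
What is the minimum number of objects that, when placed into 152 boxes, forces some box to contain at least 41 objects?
n = (41 − 1)·152 + 1 = 6081

By the generalised pigeonhole principle, to guarantee some box contains ≥ r objects we need more than (r − 1) · k objects total. Threshold: n = (r − 1) · k + 1. With r = 41 and k = 152: n = 40 · 152 + 1 = 6080 + 1 = 6081. For n = 6080 = 40 · 152, we can put exactly 40 objects in every box, avoiding 41 in any single one — so 6081 is tight.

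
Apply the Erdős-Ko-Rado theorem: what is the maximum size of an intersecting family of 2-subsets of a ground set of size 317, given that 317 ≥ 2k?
max |F| = C(316, 1) = 316

The Erdős-Ko-Rado theorem states: for n ≥ 2k, an intersecting family of k-subsets of an n-element set has size at most C(n − 1, k − 1), with equality for 'star' families {A ⊆ [n] : |A| = k, i ∈ A} (fix an element i). For n = 317, k = 2: C(316, 1) = 316.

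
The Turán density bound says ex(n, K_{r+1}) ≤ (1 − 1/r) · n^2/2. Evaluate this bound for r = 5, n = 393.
Turán density bound = (4/5) · 393^2/2 = 308898/5 ≈ 61779.6

Turán's theorem: ex(n, K_{r+1}) is achieved by the complete r-partite Turán graph T(n, r) with parts as balanced as possible, and is at most (1 − 1/r) · n^2/2. For r = 5, n = 393: the density bound is (4/5) · 154449/2 = 308898/5 ≈ 61779.6. The integer-valued extremum is e(T(393, 5)) = 61779, which is strictly less than the density bound 308898/5 since 5 ∤ 393 (the parts of T(393, 5) cannot all be equal).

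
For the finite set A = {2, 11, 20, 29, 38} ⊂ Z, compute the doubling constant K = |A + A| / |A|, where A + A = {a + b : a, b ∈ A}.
K = |A + A| / |A| = 9/5

Enumerate A + A = {a + b : a, b ∈ A}. With |A| = 5, there are |A|^2 = 25 ordered sum pairs; collecting distinct values, A + A = {4, 13, 22, 31, 40, 49, 58, 67, 76}, so |A + A| = 9. Thus K = 9/5. Here |A + A| = 2|A| − 1 = 9, the minimum possible — so K = 9/5 is minimal, which holds iff A is an arithmetic progression.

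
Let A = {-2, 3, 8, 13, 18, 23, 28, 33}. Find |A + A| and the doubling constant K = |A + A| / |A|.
K = |A + A| / |A| = 15/8

Enumerate A + A = {a + b : a, b ∈ A}. With |A| = 8, there are |A|^2 = 64 ordered sum pairs; collecting distinct values, A + A = {-4, 1, 6, 11, 16, 21, 26, 31, 36, 41, 46, 51, 56, 61, 66}, so |A + A| = 15. Thus K = 15/8. Here |A + A| = 2|A| − 1 = 15, the minimum possible — so K = 15/8 is minimal, which holds iff A is an arithmetic progression.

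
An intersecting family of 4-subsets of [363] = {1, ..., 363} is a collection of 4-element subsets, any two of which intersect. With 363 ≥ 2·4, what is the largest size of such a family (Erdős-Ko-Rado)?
max |F| = C(362, 3) = 7840920

Erdős-Ko-Rado (1961): when n ≥ 2k, max |F| = C(n−1, k−1). The bound is attained by the star {A : i ∈ A} for any fixed i ∈ [n]. Here C(363−1, 4−1) = C(362, 3) = 7840920.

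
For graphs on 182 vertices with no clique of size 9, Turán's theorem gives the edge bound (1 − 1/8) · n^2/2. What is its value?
Turán density bound = (7/8) · 182^2/2 = 57967/4 ≈ 14491.75

Turán's theorem: ex(n, K_{r+1}) is achieved by the complete r-partite Turán graph T(n, r) with parts as balanced as possible, and is at most (1 − 1/r) · n^2/2. For r = 8, n = 182: the density bound is (7/8) · 33124/2 = 57967/4 ≈ 14491.75. The integer-valued extremum is e(T(182, 8)) = 14491, which is strictly less than the density bound 57967/4 since 8 ∤ 182 (the parts of T(182, 8) cannot all be equal).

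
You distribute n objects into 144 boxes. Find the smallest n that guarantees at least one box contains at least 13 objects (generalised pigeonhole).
n = (13 − 1)·144 + 1 = 1729

By the generalised pigeonhole principle, to guarantee some box contains ≥ r objects we need more than (r − 1) · k objects total. Threshold: n = (r − 1) · k + 1. With r = 13 and k = 144: n = 12 · 144 + 1 = 1728 + 1 = 1729. For n = 1728 = 12 · 144, we can put exactly 12 objects in every box, avoiding 13 in any single one — so 1729 is tight.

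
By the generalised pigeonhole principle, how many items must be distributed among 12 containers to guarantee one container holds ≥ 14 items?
n = (14 − 1)·12 + 1 = 157

By the generalised pigeonhole principle, to guarantee some box contains ≥ r objects we need more than (r − 1) · k objects total. Threshold: n = (r − 1) · k + 1. With r = 14 and k = 12: n = 13 · 12 + 1 = 156 + 1 = 157. For n = 156 = 13 · 12, we can put exactly 13 objects in every box, avoiding 14 in any single one — so 157 is tight.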